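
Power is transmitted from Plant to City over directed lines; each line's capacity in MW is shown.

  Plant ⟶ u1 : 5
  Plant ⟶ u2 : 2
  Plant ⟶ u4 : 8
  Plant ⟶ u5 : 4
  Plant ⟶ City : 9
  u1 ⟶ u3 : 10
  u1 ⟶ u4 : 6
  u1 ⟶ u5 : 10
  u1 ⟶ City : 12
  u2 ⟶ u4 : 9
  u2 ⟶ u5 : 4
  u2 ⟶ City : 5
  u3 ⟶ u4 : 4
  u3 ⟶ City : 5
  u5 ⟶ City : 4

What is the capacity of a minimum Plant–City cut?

20

Augment Plant→City: bottleneck 9, flow now 9.
Augment Plant→u1→City: bottleneck 5, flow now 14.
Augment Plant→u2→City: bottleneck 2, flow now 16.
Augment Plant→u5→City: bottleneck 4, flow now 20.
No augmenting path remains; maximum flow = 20.
By max-flow min-cut, the minimum cut capacity equals the max flow.
In the residual graph, reachable from Plant: {Plant, u4}.
Min-cut edges: Plant→u1 (5), Plant→u2 (2), Plant→u5 (4), Plant→City (9); capacity 5 + 2 + 4 + 9 = 20.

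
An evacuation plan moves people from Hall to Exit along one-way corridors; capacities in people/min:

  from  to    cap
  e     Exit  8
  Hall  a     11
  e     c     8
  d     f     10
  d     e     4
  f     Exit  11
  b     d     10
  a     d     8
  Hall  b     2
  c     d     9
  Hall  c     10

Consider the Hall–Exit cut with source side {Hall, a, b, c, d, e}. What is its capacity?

Edges leaving {Hall, a, b, c, d, e}: d→f (10), e→Exit (8).
Cut capacity = 10 + 8 = 18.

18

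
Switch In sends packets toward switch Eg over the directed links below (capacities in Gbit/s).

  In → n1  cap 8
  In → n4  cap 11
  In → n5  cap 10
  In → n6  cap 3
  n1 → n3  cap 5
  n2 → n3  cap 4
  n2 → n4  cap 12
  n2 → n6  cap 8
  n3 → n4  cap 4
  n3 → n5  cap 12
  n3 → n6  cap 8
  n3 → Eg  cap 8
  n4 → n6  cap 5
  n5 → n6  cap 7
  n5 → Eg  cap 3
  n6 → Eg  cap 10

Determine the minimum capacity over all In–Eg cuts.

18

Augment In→n5→Eg: bottleneck 3, flow now 3.
Augment In→n6→Eg: bottleneck 3, flow now 6.
Augment In→n1→n3→Eg: bottleneck 5, flow now 11.
Augment In→n4→n6→Eg: bottleneck 5, flow now 16.
Augment In→n5→n6→Eg: bottleneck 2, flow now 18.
No augmenting path remains; maximum flow = 18.
By max-flow min-cut, the minimum cut capacity equals the max flow.
In the residual graph, reachable from In: {In, n1, n4, n5, n6}.
Min-cut edges: n1→n3 (5), n5→Eg (3), n6→Eg (10); capacity 5 + 3 + 10 = 18.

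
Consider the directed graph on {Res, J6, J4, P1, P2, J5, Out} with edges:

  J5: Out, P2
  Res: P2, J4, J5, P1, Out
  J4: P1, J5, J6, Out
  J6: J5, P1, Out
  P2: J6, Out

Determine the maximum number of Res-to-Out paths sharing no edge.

Assign every edge capacity 1; by Menger, the answer equals the max flow.
Path Res→Out (+1); total 1.
Path Res→J4→Out (+1); total 2.
Path Res→P2→Out (+1); total 3.
Path Res→J5→Out (+1); total 4.
No residual Res→Out path; max flow = 4.
Certifying cut of size 4: {Res→J4, Res→J5, Res→Out, Res→P2}.

4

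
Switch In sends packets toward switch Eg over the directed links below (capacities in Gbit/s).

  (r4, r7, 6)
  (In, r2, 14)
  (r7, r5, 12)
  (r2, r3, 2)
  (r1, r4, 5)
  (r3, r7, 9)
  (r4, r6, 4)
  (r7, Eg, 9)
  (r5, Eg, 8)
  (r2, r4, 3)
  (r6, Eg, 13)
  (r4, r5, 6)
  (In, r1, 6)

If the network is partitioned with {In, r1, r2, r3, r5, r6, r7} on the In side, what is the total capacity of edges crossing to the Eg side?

38

Edges leaving {In, r1, r2, r3, r5, r6, r7}: r1→r4 (5), r2→r4 (3), r5→Eg (8), r6→Eg (13), r7→Eg (9).
Cut capacity = 5 + 3 + 8 + 13 + 9 = 38.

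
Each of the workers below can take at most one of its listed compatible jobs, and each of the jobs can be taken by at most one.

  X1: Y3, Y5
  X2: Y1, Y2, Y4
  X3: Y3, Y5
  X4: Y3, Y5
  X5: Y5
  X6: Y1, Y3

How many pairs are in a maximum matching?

Unit-capacity flow: source→left, listed edges, right→sink; max matching = max flow.
Augmenting path X1→Y3 (+1); matched 1.
Augmenting path X2→Y1 (+1); matched 2.
Augmenting path X3→Y5 (+1); matched 3.
Augmenting path X6→Y1→X2→Y2 (+1); matched 4.
No augmenting path remains; maximum matching = 4.
König certificate: {X2, X6, Y3, Y5} is a vertex cover of size 4 (every listed pair touches it), so no matching can be larger.

4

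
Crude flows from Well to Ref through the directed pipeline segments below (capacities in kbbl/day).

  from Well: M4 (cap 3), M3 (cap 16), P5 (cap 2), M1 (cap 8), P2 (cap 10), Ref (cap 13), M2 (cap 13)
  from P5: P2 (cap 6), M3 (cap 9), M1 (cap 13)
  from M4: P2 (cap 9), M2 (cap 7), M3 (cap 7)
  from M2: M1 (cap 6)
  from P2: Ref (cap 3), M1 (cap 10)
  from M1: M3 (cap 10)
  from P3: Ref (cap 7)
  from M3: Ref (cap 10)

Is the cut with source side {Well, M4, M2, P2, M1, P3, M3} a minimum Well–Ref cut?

Given cut capacity: 2 + 13 + 3 + 7 + 10 = 35.
Augment Well→Ref: bottleneck 13, flow now 13.
Augment Well→P2→Ref: bottleneck 3, flow now 16.
Augment Well→M3→Ref: bottleneck 10, flow now 26.
No augmenting path remains; maximum flow = 26.
In the residual graph, reachable from Well: {Well, P5, M4, M2, P2, M1, M3}.
Min-cut edges: Well→Ref (13), P2→Ref (3), M3→Ref (10); capacity 13 + 3 + 10 = 26.
Cut capacity 35 exceeds the max flow 26, so it is not minimum.

No — its capacity is 35, but the minimum cut has capacity 26.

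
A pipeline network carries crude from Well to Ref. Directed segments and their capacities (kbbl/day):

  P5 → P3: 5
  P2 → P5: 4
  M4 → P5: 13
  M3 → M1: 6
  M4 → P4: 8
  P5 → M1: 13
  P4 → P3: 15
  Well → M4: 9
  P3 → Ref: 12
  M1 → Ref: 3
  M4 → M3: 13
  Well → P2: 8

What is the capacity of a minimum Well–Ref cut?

13

Augment Well→M4→P5→M1→Ref: bottleneck 3, flow now 3.
Augment Well→M4→P5→P3→Ref: bottleneck 5, flow now 8.
Augment Well→M4→P4→P3→Ref: bottleneck 1, flow now 9.
Augment Well→P2→P5→M4→P4→P3→Ref: bottleneck 4, flow now 13. (uses reverse residual edge)
No augmenting path remains; maximum flow = 13.
By max-flow min-cut, the minimum cut capacity equals the max flow.
In the residual graph, reachable from Well: {Well, P2}.
Min-cut edges: Well→M4 (9), P2→P5 (4); capacity 9 + 4 = 13.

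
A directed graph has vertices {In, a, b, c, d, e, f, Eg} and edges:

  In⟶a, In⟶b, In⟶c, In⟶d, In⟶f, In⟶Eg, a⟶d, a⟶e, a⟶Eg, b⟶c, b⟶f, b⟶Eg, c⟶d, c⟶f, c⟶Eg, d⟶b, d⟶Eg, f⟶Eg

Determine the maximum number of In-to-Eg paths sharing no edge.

Assign every edge capacity 1; by Menger, the answer equals the max flow.
Path In→Eg (+1); total 1.
Path In→a→Eg (+1); total 2.
Path In→b→Eg (+1); total 3.
Path In→c→Eg (+1); total 4.
Path In→d→Eg (+1); total 5.
Path In→f→Eg (+1); total 6.
No residual In→Eg path; max flow = 6.
Certifying cut of size 6: {In→Eg, In→a, In→b, In→c, In→d, In→f}.

6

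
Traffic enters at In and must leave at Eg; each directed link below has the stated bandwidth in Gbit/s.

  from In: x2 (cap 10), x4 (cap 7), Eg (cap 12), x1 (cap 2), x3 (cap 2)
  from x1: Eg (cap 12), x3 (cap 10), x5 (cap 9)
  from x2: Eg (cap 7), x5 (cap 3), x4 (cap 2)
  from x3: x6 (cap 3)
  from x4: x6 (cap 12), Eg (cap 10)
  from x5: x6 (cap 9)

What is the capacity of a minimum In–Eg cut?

Augment In→Eg: bottleneck 12, flow now 12.
Augment In→x1→Eg: bottleneck 2, flow now 14.
Augment In→x2→Eg: bottleneck 7, flow now 21.
Augment In→x4→Eg: bottleneck 7, flow now 28.
Augment In→x2→x4→Eg: bottleneck 2, flow now 30.
No augmenting path remains; maximum flow = 30.
By max-flow min-cut, the minimum cut capacity equals the max flow.
In the residual graph, reachable from In: {In, x2, x3, x5, x6}.
Min-cut edges: In→x1 (2), In→x4 (7), In→Eg (12), x2→x4 (2), x2→Eg (7); capacity 2 + 7 + 12 + 2 + 7 = 30.

30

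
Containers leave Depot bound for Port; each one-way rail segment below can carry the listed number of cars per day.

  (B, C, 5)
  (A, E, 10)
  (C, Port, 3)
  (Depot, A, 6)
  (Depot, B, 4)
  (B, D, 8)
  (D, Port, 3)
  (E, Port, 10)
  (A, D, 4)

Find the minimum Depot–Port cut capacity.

Augment Depot→A→D→Port: bottleneck 3, flow now 3.
Augment Depot→A→E→Port: bottleneck 3, flow now 6.
Augment Depot→B→C→Port: bottleneck 3, flow now 9.
Augment Depot→B→D→A→E→Port: bottleneck 1, flow now 10. (uses reverse residual edge)
No augmenting path remains; maximum flow = 10.
By max-flow min-cut, the minimum cut capacity equals the max flow.
In the residual graph, reachable from Depot: {Depot}.
Min-cut edges: Depot→A (6), Depot→B (4); capacity 6 + 4 = 10.

10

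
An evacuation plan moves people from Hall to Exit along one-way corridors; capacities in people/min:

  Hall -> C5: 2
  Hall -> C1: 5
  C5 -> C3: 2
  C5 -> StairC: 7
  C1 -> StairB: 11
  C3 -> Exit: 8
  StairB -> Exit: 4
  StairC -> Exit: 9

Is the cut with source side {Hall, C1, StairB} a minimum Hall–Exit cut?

Given cut capacity: 2 + 4 = 6.
Augment Hall→C5→C3→Exit: bottleneck 2, flow now 2.
Augment Hall→C1→StairB→Exit: bottleneck 4, flow now 6.
No augmenting path remains; maximum flow = 6.
Cut capacity 6 equals the max flow, so it is a minimum cut.

Yes — it is a minimum cut (capacity 6).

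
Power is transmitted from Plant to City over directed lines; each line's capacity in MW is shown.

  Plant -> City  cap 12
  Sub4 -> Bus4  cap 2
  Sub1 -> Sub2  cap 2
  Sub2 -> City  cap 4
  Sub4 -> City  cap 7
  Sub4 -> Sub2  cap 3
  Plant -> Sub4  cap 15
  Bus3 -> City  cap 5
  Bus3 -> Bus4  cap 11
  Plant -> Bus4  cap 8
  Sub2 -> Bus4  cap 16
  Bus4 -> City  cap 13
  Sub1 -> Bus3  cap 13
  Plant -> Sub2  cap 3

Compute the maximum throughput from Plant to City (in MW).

Augment Plant→City: bottleneck 12, flow now 12.
Augment Plant→Sub4→City: bottleneck 7, flow now 19.
Augment Plant→Sub2→City: bottleneck 3, flow now 22.
Augment Plant→Bus4→City: bottleneck 8, flow now 30.
Augment Plant→Sub4→Sub2→City: bottleneck 1, flow now 31.
Augment Plant→Sub4→Bus4→City: bottleneck 2, flow now 33.
Augment Plant→Sub4→Sub2→Bus4→City: bottleneck 2, flow now 35.
No augmenting path remains; maximum flow = 35.
In the residual graph, reachable from Plant: {Plant, Sub4}.
Min-cut edges: Plant→Sub2 (3), Plant→Bus4 (8), Plant→City (12), Sub4→Sub2 (3), Sub4→Bus4 (2), Sub4→City (7); capacity 3 + 8 + 12 + 3 + 2 + 7 = 35.
This cut is saturated, so no flow can exceed 35.

35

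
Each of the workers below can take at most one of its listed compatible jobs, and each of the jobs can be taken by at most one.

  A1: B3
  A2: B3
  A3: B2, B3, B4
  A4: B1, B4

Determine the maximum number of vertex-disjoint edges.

3

Unit-capacity flow: source→left, listed edges, right→sink; max matching = max flow.
Augmenting path A1→B3 (+1); matched 1.
Augmenting path A3→B2 (+1); matched 2.
Augmenting path A4→B1 (+1); matched 3.
No augmenting path remains; maximum matching = 3.
König certificate: {A3, A4, B3} is a vertex cover of size 3 (every listed pair touches it), so no matching can be larger.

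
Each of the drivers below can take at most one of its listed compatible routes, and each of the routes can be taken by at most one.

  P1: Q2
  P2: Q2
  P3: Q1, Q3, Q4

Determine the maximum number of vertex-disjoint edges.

Unit-capacity flow: source→left, listed edges, right→sink; max matching = max flow.
Augmenting path P1→Q2 (+1); matched 1.
Augmenting path P3→Q1 (+1); matched 2.
No augmenting path remains; maximum matching = 2.
König certificate: {P3, Q2} is a vertex cover of size 2 (every listed pair touches it), so no matching can be larger.

2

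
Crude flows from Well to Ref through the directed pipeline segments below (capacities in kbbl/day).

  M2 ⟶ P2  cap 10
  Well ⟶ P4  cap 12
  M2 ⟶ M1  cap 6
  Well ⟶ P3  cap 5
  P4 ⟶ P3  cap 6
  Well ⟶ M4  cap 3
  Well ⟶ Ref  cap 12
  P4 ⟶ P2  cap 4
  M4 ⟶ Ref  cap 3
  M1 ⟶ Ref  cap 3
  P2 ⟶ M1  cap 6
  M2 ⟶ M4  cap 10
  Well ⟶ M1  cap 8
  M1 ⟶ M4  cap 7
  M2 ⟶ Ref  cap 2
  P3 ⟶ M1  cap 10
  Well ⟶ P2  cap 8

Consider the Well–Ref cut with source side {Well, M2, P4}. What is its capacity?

Edges leaving {Well, M2, P4}: Well→P2 (8), Well→P3 (5), Well→M1 (8), Well→M4 (3), Well→Ref (12), M2→P2 (10), M2→M1 (6), M2→M4 (10), M2→Ref (2), P4→P2 (4), P4→P3 (6).
Cut capacity = 8 + 5 + 8 + 3 + 12 + 10 + 6 + 10 + 2 + 4 + 6 = 74.

74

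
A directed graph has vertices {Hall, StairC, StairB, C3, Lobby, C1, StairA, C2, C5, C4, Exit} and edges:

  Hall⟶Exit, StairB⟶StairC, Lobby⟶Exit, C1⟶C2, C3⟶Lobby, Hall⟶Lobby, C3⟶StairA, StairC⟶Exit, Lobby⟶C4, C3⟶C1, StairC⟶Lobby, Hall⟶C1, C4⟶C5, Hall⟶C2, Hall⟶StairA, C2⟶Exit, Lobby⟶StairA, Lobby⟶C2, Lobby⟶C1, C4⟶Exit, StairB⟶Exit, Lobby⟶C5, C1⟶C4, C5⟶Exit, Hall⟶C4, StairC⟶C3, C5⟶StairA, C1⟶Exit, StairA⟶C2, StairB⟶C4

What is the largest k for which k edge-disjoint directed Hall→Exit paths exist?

5

Assign every edge capacity 1; by Menger, the answer equals the max flow.
Path Hall→Exit (+1); total 1.
Path Hall→Lobby→Exit (+1); total 2.
Path Hall→C1→Exit (+1); total 3.
Path Hall→C2→Exit (+1); total 4.
Path Hall→C4→Exit (+1); total 5.
No residual Hall→Exit path; max flow = 5.
Certifying cut of size 5: {C2→Exit, Hall→C1, Hall→C4, Hall→Exit, Hall→Lobby}.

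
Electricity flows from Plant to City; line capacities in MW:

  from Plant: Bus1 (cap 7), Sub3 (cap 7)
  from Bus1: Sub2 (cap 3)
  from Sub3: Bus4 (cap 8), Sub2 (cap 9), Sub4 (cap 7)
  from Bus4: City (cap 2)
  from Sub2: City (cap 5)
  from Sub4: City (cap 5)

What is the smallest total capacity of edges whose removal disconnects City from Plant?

Augment Plant→Bus1→Sub2→City: bottleneck 3, flow now 3.
Augment Plant→Sub3→Bus4→City: bottleneck 2, flow now 5.
Augment Plant→Sub3→Sub2→City: bottleneck 2, flow now 7.
Augment Plant→Sub3→Sub4→City: bottleneck 3, flow now 10.
No augmenting path remains; maximum flow = 10.
By max-flow min-cut, the minimum cut capacity equals the max flow.
In the residual graph, reachable from Plant: {Plant, Bus1}.
Min-cut edges: Plant→Sub3 (7), Bus1→Sub2 (3); capacity 7 + 3 = 10.

10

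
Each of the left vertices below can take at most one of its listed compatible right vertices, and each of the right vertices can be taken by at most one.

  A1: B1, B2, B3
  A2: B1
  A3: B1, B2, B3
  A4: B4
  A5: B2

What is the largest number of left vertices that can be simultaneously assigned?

4

Unit-capacity flow: source→left, listed edges, right→sink; max matching = max flow.
Augmenting path A1→B1 (+1); matched 1.
Augmenting path A3→B2 (+1); matched 2.
Augmenting path A4→B4 (+1); matched 3.
Augmenting path A2→B1→A1→B3 (+1); matched 4.
No augmenting path remains; maximum matching = 4.
König certificate: {A4, B1, B2, B3} is a vertex cover of size 4 (every listed pair touches it), so no matching can be larger.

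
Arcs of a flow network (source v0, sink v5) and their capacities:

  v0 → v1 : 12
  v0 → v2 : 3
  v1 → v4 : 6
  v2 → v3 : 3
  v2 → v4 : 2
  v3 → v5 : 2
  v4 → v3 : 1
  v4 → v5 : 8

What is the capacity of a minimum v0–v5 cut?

Augment v0→v1→v4→v5: bottleneck 6, flow now 6.
Augment v0→v2→v3→v5: bottleneck 2, flow now 8.
Augment v0→v2→v4→v5: bottleneck 1, flow now 9.
No augmenting path remains; maximum flow = 9.
By max-flow min-cut, the minimum cut capacity equals the max flow.
In the residual graph, reachable from v0: {v0, v1}.
Min-cut edges: v0→v2 (3), v1→v4 (6); capacity 3 + 6 = 9.

9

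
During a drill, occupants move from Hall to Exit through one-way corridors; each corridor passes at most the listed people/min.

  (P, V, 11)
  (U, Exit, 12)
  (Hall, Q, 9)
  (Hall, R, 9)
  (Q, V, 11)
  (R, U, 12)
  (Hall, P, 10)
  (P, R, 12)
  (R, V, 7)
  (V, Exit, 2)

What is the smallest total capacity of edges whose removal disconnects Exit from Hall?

14

Augment Hall→P→V→Exit: bottleneck 2, flow now 2.
Augment Hall→R→U→Exit: bottleneck 9, flow now 11.
Augment Hall→P→R→U→Exit: bottleneck 3, flow now 14.
No augmenting path remains; maximum flow = 14.
By max-flow min-cut, the minimum cut capacity equals the max flow.
In the residual graph, reachable from Hall: {Hall, P, Q, R, V}.
Min-cut edges: R→U (12), V→Exit (2); capacity 12 + 2 = 14.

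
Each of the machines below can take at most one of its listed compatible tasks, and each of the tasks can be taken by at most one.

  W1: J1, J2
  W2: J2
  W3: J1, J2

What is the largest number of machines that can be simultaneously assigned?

Unit-capacity flow: source→left, listed edges, right→sink; max matching = max flow.
Augmenting path W1→J1 (+1); matched 1.
Augmenting path W2→J2 (+1); matched 2.
No augmenting path remains; maximum matching = 2.
König certificate: {J1, J2} is a vertex cover of size 2 (every listed pair touches it), so no matching can be larger.

2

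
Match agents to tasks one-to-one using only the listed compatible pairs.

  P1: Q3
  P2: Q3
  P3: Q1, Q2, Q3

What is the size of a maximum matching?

2

Unit-capacity flow: source→left, listed edges, right→sink; max matching = max flow.
Augmenting path P1→Q3 (+1); matched 1.
Augmenting path P3→Q1 (+1); matched 2.
No augmenting path remains; maximum matching = 2.
König certificate: {P3, Q3} is a vertex cover of size 2 (every listed pair touches it), so no matching can be larger.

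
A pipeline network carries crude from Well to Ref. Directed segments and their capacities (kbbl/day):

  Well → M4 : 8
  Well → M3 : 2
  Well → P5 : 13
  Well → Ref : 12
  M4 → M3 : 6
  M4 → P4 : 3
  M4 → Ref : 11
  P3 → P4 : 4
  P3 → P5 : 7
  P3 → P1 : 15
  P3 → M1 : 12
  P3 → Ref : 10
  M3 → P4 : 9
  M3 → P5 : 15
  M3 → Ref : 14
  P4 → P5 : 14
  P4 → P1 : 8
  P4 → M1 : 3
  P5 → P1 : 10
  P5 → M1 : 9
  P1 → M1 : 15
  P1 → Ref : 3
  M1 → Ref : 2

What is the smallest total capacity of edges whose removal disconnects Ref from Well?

27

Augment Well→Ref: bottleneck 12, flow now 12.
Augment Well→M4→Ref: bottleneck 8, flow now 20.
Augment Well→M3→Ref: bottleneck 2, flow now 22.
Augment Well→P5→P1→Ref: bottleneck 3, flow now 25.
Augment Well→P5→M1→Ref: bottleneck 2, flow now 27.
No augmenting path remains; maximum flow = 27.
By max-flow min-cut, the minimum cut capacity equals the max flow.
In the residual graph, reachable from Well: {Well, P5, P1, M1}.
Min-cut edges: Well→M4 (8), Well→M3 (2), Well→Ref (12), P1→Ref (3), M1→Ref (2); capacity 8 + 2 + 12 + 3 + 2 = 27.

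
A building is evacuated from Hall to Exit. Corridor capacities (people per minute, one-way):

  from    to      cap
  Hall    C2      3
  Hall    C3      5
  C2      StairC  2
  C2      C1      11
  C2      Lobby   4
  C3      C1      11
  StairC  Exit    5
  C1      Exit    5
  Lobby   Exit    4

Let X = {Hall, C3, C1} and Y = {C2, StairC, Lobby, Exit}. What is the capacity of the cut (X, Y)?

Edges leaving {Hall, C3, C1}: Hall→C2 (3), C1→Exit (5).
Cut capacity = 3 + 5 = 8.

8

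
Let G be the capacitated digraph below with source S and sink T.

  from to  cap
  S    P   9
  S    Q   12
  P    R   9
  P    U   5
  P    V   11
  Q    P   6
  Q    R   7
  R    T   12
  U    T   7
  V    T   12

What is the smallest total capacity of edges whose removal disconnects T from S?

21

Augment S→P→R→T: bottleneck 9, flow now 9.
Augment S→Q→R→T: bottleneck 3, flow now 12.
Augment S→Q→P→U→T: bottleneck 5, flow now 17.
Augment S→Q→P→V→T: bottleneck 1, flow now 18.
Augment S→Q→R→P→V→T: bottleneck 3, flow now 21. (uses reverse residual edge)
No augmenting path remains; maximum flow = 21.
By max-flow min-cut, the minimum cut capacity equals the max flow.
In the residual graph, reachable from S: {S}.
Min-cut edges: S→P (9), S→Q (12); capacity 9 + 12 = 21.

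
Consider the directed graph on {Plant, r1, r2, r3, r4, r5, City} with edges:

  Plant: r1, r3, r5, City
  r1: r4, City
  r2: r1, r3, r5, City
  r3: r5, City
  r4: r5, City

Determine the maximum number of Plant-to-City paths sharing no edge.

Assign every edge capacity 1; by Menger, the answer equals the max flow.
Path Plant→City (+1); total 1.
Path Plant→r1→City (+1); total 2.
Path Plant→r3→City (+1); total 3.
No residual Plant→City path; max flow = 3.
Certifying cut of size 3: {Plant→City, Plant→r1, Plant→r3}.

3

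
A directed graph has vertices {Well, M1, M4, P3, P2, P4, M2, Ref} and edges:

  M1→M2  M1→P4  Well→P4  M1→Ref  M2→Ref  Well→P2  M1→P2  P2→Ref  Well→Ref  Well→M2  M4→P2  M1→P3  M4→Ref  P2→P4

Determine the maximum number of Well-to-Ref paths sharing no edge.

3

Assign every edge capacity 1; by Menger, the answer equals the max flow.
Path Well→Ref (+1); total 1.
Path Well→P2→Ref (+1); total 2.
Path Well→M2→Ref (+1); total 3.
No residual Well→Ref path; max flow = 3.
Certifying cut of size 3: {Well→M2, Well→P2, Well→Ref}.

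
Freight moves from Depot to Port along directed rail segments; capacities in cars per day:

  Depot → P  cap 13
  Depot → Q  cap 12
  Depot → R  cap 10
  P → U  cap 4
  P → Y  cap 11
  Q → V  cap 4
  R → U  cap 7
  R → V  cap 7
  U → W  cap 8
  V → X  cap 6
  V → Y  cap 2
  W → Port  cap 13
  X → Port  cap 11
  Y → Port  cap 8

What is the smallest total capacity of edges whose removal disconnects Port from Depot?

22

Augment Depot→P→Y→Port: bottleneck 8, flow now 8.
Augment Depot→P→U→W→Port: bottleneck 4, flow now 12.
Augment Depot→Q→V→X→Port: bottleneck 4, flow now 16.
Augment Depot→R→U→W→Port: bottleneck 4, flow now 20.
Augment Depot→R→V→X→Port: bottleneck 2, flow now 22.
No augmenting path remains; maximum flow = 22.
By max-flow min-cut, the minimum cut capacity equals the max flow.
In the residual graph, reachable from Depot: {Depot, P, Q, R, U, V, Y}.
Min-cut edges: U→W (8), V→X (6), Y→Port (8); capacity 8 + 6 + 8 = 22.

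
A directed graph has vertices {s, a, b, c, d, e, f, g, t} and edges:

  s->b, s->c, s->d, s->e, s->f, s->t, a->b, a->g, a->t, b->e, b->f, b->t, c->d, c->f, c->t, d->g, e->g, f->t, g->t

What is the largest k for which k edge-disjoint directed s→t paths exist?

Assign every edge capacity 1; by Menger, the answer equals the max flow.
Path s→t (+1); total 1.
Path s→b→t (+1); total 2.
Path s→c→t (+1); total 3.
Path s→f→t (+1); total 4.
Path s→d→g→t (+1); total 5.
No residual s→t path; max flow = 5.
Certifying cut of size 5: {g→t, s→b, s→c, s→f, s→t}.

5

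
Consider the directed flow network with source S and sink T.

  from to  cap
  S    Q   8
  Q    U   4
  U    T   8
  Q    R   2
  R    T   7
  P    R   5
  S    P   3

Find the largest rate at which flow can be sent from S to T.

Augment S→P→R→T: bottleneck 3, flow now 3.
Augment S→Q→R→T: bottleneck 2, flow now 5.
Augment S→Q→U→T: bottleneck 4, flow now 9.
No augmenting path remains; maximum flow = 9.
In the residual graph, reachable from S: {S, Q}.
Min-cut edges: S→P (3), Q→R (2), Q→U (4); capacity 3 + 2 + 4 = 9.
This cut is saturated, so no flow can exceed 9.

9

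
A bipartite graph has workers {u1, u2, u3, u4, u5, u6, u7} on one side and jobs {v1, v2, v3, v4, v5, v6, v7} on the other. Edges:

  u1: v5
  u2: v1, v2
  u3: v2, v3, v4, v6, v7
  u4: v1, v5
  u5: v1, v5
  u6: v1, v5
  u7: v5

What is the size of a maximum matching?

4

Unit-capacity flow: source→left, listed edges, right→sink; max matching = max flow.
Augmenting path u1→v5 (+1); matched 1.
Augmenting path u2→v1 (+1); matched 2.
Augmenting path u3→v2 (+1); matched 3.
Augmenting path u4→v1→u2→v2→u3→v3 (+1); matched 4.
No augmenting path remains; maximum matching = 4.
König certificate: {u2, u3, v1, v5} is a vertex cover of size 4 (every listed pair touches it), so no matching can be larger.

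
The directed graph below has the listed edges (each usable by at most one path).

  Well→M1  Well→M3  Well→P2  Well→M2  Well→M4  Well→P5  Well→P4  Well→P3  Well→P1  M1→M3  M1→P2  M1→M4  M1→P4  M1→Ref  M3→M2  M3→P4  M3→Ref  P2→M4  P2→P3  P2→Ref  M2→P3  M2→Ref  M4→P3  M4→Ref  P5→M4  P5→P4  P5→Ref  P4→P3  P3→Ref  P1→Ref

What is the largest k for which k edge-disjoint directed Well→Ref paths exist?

8

Assign every edge capacity 1; by Menger, the answer equals the max flow.
Path Well→M1→Ref (+1); total 1.
Path Well→M3→Ref (+1); total 2.
Path Well→P2→Ref (+1); total 3.
Path Well→M2→Ref (+1); total 4.
Path Well→M4→Ref (+1); total 5.
Path Well→P5→Ref (+1); total 6.
Path Well→P3→Ref (+1); total 7.
Path Well→P1→Ref (+1); total 8.
No residual Well→Ref path; max flow = 8.
Certifying cut of size 8: {P3→Ref, Well→M1, Well→M2, Well→M3, Well→M4, Well→P1, Well→P2, Well→P5}.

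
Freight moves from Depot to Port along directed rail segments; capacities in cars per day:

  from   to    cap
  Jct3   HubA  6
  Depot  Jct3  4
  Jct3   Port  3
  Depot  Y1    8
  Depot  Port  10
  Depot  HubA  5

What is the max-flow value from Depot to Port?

13

Augment Depot→Port: bottleneck 10, flow now 10.
Augment Depot→Jct3→Port: bottleneck 3, flow now 13.
No augmenting path remains; maximum flow = 13.
In the residual graph, reachable from Depot: {Depot, Jct3, HubA, Y1}.
Min-cut edges: Depot→Port (10), Jct3→Port (3); capacity 10 + 3 = 13.
This cut is saturated, so no flow can exceed 13.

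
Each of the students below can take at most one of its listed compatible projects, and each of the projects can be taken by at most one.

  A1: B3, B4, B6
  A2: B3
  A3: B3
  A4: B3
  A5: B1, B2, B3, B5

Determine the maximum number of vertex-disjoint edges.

Unit-capacity flow: source→left, listed edges, right→sink; max matching = max flow.
Augmenting path A1→B3 (+1); matched 1.
Augmenting path A5→B1 (+1); matched 2.
Augmenting path A2→B3→A1→B4 (+1); matched 3.
No augmenting path remains; maximum matching = 3.
König certificate: {A1, A5, B3} is a vertex cover of size 3 (every listed pair touches it), so no matching can be larger.

3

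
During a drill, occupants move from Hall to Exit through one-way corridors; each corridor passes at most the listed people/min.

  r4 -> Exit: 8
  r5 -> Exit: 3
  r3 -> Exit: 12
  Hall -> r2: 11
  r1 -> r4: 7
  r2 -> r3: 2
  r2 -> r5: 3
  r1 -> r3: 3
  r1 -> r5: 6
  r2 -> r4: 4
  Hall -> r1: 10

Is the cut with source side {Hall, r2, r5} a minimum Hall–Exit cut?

Given cut capacity: 10 + 2 + 4 + 3 = 19.
Augment Hall→r1→r3→Exit: bottleneck 3, flow now 3.
Augment Hall→r1→r4→Exit: bottleneck 7, flow now 10.
Augment Hall→r2→r3→Exit: bottleneck 2, flow now 12.
Augment Hall→r2→r4→Exit: bottleneck 1, flow now 13.
Augment Hall→r2→r5→Exit: bottleneck 3, flow now 16.
No augmenting path remains; maximum flow = 16.
In the residual graph, reachable from Hall: {Hall, r1, r2, r4, r5}.
Min-cut edges: r1→r3 (3), r2→r3 (2), r4→Exit (8), r5→Exit (3); capacity 3 + 2 + 8 + 3 = 16.
Cut capacity 19 exceeds the max flow 16, so it is not minimum.

No — its capacity is 19, but the minimum cut has capacity 16.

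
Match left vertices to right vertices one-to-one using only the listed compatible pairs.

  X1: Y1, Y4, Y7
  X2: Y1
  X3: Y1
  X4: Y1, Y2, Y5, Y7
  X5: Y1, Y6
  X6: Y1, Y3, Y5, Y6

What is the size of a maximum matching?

5

Unit-capacity flow: source→left, listed edges, right→sink; max matching = max flow.
Augmenting path X1→Y1 (+1); matched 1.
Augmenting path X4→Y2 (+1); matched 2.
Augmenting path X5→Y6 (+1); matched 3.
Augmenting path X6→Y3 (+1); matched 4.
Augmenting path X2→Y1→X1→Y4 (+1); matched 5.
No augmenting path remains; maximum matching = 5.
König certificate: {X1, X4, X5, X6, Y1} is a vertex cover of size 5 (every listed pair touches it), so no matching can be larger.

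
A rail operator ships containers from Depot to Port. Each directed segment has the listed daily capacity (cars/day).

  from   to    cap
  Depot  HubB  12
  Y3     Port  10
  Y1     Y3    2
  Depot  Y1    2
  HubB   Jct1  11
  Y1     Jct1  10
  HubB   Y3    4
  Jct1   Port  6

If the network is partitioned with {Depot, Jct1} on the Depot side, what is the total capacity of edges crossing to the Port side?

Edges leaving {Depot, Jct1}: Depot→Y1 (2), Depot→HubB (12), Jct1→Port (6).
Cut capacity = 2 + 12 + 6 = 20.

20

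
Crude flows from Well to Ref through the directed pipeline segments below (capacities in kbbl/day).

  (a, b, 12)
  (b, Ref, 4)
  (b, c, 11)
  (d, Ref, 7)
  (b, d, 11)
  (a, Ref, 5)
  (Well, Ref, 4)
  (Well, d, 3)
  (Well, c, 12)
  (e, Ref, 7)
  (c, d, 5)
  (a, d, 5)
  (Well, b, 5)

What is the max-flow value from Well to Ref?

15

Augment Well→Ref: bottleneck 4, flow now 4.
Augment Well→b→Ref: bottleneck 4, flow now 8.
Augment Well→d→Ref: bottleneck 3, flow now 11.
Augment Well→b→d→Ref: bottleneck 1, flow now 12.
Augment Well→c→d→Ref: bottleneck 3, flow now 15.
No augmenting path remains; maximum flow = 15.
In the residual graph, reachable from Well: {Well, b, c, d}.
Min-cut edges: Well→Ref (4), b→Ref (4), d→Ref (7); capacity 4 + 4 + 7 = 15.
This cut is saturated, so no flow can exceed 15.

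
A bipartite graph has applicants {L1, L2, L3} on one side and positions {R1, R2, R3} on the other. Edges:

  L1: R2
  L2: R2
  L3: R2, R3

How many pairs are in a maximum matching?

Unit-capacity flow: source→left, listed edges, right→sink; max matching = max flow.
Augmenting path L1→R2 (+1); matched 1.
Augmenting path L3→R3 (+1); matched 2.
No augmenting path remains; maximum matching = 2.
König certificate: {L3, R2} is a vertex cover of size 2 (every listed pair touches it), so no matching can be larger.

2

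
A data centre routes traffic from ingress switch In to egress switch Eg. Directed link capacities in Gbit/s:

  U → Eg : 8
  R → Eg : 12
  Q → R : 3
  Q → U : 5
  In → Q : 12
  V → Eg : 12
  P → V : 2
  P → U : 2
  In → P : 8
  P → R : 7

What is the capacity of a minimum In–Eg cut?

Augment In→P→R→Eg: bottleneck 7, flow now 7.
Augment In→P→U→Eg: bottleneck 1, flow now 8.
Augment In→Q→R→Eg: bottleneck 3, flow now 11.
Augment In→Q→U→Eg: bottleneck 5, flow now 16.
No augmenting path remains; maximum flow = 16.
By max-flow min-cut, the minimum cut capacity equals the max flow.
In the residual graph, reachable from In: {In, Q}.
Min-cut edges: In→P (8), Q→R (3), Q→U (5); capacity 8 + 3 + 5 = 16.

16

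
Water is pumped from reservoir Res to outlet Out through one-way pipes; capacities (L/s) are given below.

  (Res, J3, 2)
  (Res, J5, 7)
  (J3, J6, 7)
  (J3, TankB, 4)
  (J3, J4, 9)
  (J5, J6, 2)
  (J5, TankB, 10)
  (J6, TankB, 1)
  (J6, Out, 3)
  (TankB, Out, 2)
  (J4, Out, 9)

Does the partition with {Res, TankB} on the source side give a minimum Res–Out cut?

No — its capacity is 11, but the minimum cut has capacity 6.

Given cut capacity: 2 + 7 + 2 = 11.
Augment Res→J3→J6→Out: bottleneck 2, flow now 2.
Augment Res→J5→J6→Out: bottleneck 1, flow now 3.
Augment Res→J5→TankB→Out: bottleneck 2, flow now 5.
Augment Res→J5→J6→J3→J4→Out: bottleneck 1, flow now 6. (uses reverse residual edge)
No augmenting path remains; maximum flow = 6.
In the residual graph, reachable from Res: {Res, J5, TankB}.
Min-cut edges: Res→J3 (2), J5→J6 (2), TankB→Out (2); capacity 2 + 2 + 2 = 6.
Cut capacity 11 exceeds the max flow 6, so it is not minimum.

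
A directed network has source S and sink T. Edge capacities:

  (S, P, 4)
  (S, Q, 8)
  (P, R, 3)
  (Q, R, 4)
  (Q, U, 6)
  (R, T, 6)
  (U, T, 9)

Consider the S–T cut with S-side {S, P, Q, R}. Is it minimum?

Given cut capacity: 6 + 6 = 12.
Augment S→P→R→T: bottleneck 3, flow now 3.
Augment S→Q→R→T: bottleneck 3, flow now 6.
Augment S→Q→U→T: bottleneck 5, flow now 11.
No augmenting path remains; maximum flow = 11.
In the residual graph, reachable from S: {S, P}.
Min-cut edges: S→Q (8), P→R (3); capacity 8 + 3 = 11.
Cut capacity 12 exceeds the max flow 11, so it is not minimum.

No — its capacity is 12, but the minimum cut has capacity 11.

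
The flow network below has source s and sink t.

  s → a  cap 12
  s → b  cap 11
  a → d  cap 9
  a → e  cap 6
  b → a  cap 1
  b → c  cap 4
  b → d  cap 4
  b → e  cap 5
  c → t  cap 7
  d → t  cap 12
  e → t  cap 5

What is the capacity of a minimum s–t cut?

Augment s→a→d→t: bottleneck 9, flow now 9.
Augment s→a→e→t: bottleneck 3, flow now 12.
Augment s→b→c→t: bottleneck 4, flow now 16.
Augment s→b→d→t: bottleneck 3, flow now 19.
Augment s→b→e→t: bottleneck 2, flow now 21.
No augmenting path remains; maximum flow = 21.
By max-flow min-cut, the minimum cut capacity equals the max flow.
In the residual graph, reachable from s: {s, a, b, d, e}.
Min-cut edges: b→c (4), d→t (12), e→t (5); capacity 4 + 12 + 5 = 21.

21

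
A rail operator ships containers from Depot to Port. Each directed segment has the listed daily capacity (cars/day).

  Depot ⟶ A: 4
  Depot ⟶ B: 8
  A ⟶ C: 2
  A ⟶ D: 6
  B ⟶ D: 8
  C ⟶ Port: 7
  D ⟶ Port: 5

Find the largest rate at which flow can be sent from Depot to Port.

Augment Depot→A→C→Port: bottleneck 2, flow now 2.
Augment Depot→A→D→Port: bottleneck 2, flow now 4.
Augment Depot→B→D→Port: bottleneck 3, flow now 7.
No augmenting path remains; maximum flow = 7.
In the residual graph, reachable from Depot: {Depot, A, B, D}.
Min-cut edges: A→C (2), D→Port (5); capacity 2 + 5 = 7.
This cut is saturated, so no flow can exceed 7.

7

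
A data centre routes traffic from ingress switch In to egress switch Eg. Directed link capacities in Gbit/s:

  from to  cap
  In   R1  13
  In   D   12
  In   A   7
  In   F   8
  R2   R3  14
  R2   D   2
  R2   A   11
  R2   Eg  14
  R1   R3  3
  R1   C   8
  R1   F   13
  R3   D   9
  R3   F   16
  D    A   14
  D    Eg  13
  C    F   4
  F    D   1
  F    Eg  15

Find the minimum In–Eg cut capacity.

28

Augment In→D→Eg: bottleneck 12, flow now 12.
Augment In→F→Eg: bottleneck 8, flow now 20.
Augment In→R1→F→Eg: bottleneck 7, flow now 27.
Augment In→R1→R3→D→Eg: bottleneck 1, flow now 28.
No augmenting path remains; maximum flow = 28.
By max-flow min-cut, the minimum cut capacity equals the max flow.
In the residual graph, reachable from In: {In, R1, R3, D, A, C, F}.
Min-cut edges: D→Eg (13), F→Eg (15); capacity 13 + 15 = 28.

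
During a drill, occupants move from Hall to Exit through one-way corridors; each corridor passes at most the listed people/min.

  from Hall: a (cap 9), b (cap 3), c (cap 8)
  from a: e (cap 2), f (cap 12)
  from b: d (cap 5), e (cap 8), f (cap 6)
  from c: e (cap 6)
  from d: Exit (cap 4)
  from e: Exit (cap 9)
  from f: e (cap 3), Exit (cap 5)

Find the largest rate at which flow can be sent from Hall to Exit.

Augment Hall→a→e→Exit: bottleneck 2, flow now 2.
Augment Hall→a→f→Exit: bottleneck 5, flow now 7.
Augment Hall→b→d→Exit: bottleneck 3, flow now 10.
Augment Hall→c→e→Exit: bottleneck 6, flow now 16.
Augment Hall→a→f→e→Exit: bottleneck 1, flow now 17.
No augmenting path remains; maximum flow = 17.
In the residual graph, reachable from Hall: {Hall, a, c, e, f}.
Min-cut edges: Hall→b (3), e→Exit (9), f→Exit (5); capacity 3 + 9 + 5 = 17.
This cut is saturated, so no flow can exceed 17.

17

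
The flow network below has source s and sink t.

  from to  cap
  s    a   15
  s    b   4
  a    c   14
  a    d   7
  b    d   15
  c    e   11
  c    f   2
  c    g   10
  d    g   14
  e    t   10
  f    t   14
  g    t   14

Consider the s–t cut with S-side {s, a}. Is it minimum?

No — its capacity is 25, but the minimum cut has capacity 19.

Given cut capacity: 4 + 14 + 7 = 25.
Augment s→a→c→e→t: bottleneck 10, flow now 10.
Augment s→a→c→f→t: bottleneck 2, flow now 12.
Augment s→a→c→g→t: bottleneck 2, flow now 14.
Augment s→a→d→g→t: bottleneck 1, flow now 15.
Augment s→b→d→g→t: bottleneck 4, flow now 19.
No augmenting path remains; maximum flow = 19.
In the residual graph, reachable from s: {s}.
Min-cut edges: s→a (15), s→b (4); capacity 15 + 4 = 19.
Cut capacity 25 exceeds the max flow 19, so it is not minimum.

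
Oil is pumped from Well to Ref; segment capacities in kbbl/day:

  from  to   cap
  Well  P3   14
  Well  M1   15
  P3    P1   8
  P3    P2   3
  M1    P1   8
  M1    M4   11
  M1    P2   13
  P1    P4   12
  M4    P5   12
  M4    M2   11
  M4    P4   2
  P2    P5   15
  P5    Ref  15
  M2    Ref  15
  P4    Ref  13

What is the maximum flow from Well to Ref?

Augment Well→P3→P1→P4→Ref: bottleneck 8, flow now 8.
Augment Well→P3→P2→P5→Ref: bottleneck 3, flow now 11.
Augment Well→M1→P1→P4→Ref: bottleneck 4, flow now 15.
Augment Well→M1→M4→P5→Ref: bottleneck 11, flow now 26.
No augmenting path remains; maximum flow = 26.
In the residual graph, reachable from Well: {Well, P3}.
Min-cut edges: Well→M1 (15), P3→P1 (8), P3→P2 (3); capacity 15 + 8 + 3 = 26.
This cut is saturated, so no flow can exceed 26.

26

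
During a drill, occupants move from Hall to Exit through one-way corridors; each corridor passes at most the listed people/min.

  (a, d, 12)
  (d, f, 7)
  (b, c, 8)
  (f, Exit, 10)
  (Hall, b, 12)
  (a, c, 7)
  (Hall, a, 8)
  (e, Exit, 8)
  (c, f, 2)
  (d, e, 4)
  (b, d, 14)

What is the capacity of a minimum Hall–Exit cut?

13

Augment Hall→a→c→f→Exit: bottleneck 2, flow now 2.
Augment Hall→a→d→e→Exit: bottleneck 4, flow now 6.
Augment Hall→a→d→f→Exit: bottleneck 2, flow now 8.
Augment Hall→b→d→f→Exit: bottleneck 5, flow now 13.
No augmenting path remains; maximum flow = 13.
By max-flow min-cut, the minimum cut capacity equals the max flow.
In the residual graph, reachable from Hall: {Hall, a, b, c, d}.
Min-cut edges: c→f (2), d→e (4), d→f (7); capacity 2 + 4 + 7 = 13.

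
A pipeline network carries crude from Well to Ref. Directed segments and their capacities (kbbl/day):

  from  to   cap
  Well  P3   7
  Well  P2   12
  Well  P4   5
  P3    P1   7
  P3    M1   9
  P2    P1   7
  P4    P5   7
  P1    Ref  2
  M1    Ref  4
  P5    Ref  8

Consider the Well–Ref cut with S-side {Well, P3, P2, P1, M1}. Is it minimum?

Given cut capacity: 5 + 2 + 4 = 11.
Augment Well→P3→P1→Ref: bottleneck 2, flow now 2.
Augment Well→P3→M1→Ref: bottleneck 4, flow now 6.
Augment Well→P4→P5→Ref: bottleneck 5, flow now 11.
No augmenting path remains; maximum flow = 11.
Cut capacity 11 equals the max flow, so it is a minimum cut.

Yes — it is a minimum cut (capacity 11).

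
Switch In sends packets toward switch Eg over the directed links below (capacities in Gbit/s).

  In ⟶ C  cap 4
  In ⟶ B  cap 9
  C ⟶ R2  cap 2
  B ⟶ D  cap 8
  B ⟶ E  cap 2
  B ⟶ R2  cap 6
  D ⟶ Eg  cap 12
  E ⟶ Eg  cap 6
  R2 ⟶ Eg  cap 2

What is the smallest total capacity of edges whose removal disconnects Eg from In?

Augment In→C→R2→Eg: bottleneck 2, flow now 2.
Augment In→B→D→Eg: bottleneck 8, flow now 10.
Augment In→B→E→Eg: bottleneck 1, flow now 11.
No augmenting path remains; maximum flow = 11.
By max-flow min-cut, the minimum cut capacity equals the max flow.
In the residual graph, reachable from In: {In, C}.
Min-cut edges: In→B (9), C→R2 (2); capacity 9 + 2 = 11.

11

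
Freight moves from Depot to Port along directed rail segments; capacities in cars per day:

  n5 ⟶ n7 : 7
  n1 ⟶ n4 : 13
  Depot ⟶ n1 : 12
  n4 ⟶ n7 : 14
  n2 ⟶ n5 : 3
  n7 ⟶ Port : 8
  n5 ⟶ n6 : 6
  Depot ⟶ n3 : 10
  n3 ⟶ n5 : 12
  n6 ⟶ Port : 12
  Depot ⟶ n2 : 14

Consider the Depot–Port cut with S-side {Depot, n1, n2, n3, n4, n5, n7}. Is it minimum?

Given cut capacity: 6 + 8 = 14.
Augment Depot→n1→n4→n7→Port: bottleneck 8, flow now 8.
Augment Depot→n2→n5→n6→Port: bottleneck 3, flow now 11.
Augment Depot→n3→n5→n6→Port: bottleneck 3, flow now 14.
No augmenting path remains; maximum flow = 14.
Cut capacity 14 equals the max flow, so it is a minimum cut.

Yes — it is a minimum cut (capacity 14).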